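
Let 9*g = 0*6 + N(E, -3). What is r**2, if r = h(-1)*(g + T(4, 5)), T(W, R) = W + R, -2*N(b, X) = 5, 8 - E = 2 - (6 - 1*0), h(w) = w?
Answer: 24649/324 ≈ 76.077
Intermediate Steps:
E = 12 (E = 8 - (2 - (6 - 1*0)) = 8 - (2 - (6 + 0)) = 8 - (2 - 1*6) = 8 - (2 - 6) = 8 - 1*(-4) = 8 + 4 = 12)
N(b, X) = -5/2 (N(b, X) = -1/2*5 = -5/2)
T(W, R) = R + W
g = -5/18 (g = (0*6 - 5/2)/9 = (0 - 5/2)/9 = (1/9)*(-5/2) = -5/18 ≈ -0.27778)
r = -157/18 (r = -(-5/18 + (5 + 4)) = -(-5/18 + 9) = -1*157/18 = -157/18 ≈ -8.7222)
r**2 = (-157/18)**2 = 24649/324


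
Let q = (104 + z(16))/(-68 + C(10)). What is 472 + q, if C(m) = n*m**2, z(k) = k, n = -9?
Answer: 57097/121 ≈ 471.88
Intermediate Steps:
C(m) = -9*m**2
q = -15/121 (q = (104 + 16)/(-68 - 9*10**2) = 120/(-68 - 9*100) = 120/(-68 - 900) = 120/(-968) = 120*(-1/968) = -15/121 ≈ -0.12397)
472 + q = 472 - 15/121 = 57097/121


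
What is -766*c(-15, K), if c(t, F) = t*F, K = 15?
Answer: 172350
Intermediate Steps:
c(t, F) = F*t
-766*c(-15, K) = -11490*(-15) = -766*(-225) = 172350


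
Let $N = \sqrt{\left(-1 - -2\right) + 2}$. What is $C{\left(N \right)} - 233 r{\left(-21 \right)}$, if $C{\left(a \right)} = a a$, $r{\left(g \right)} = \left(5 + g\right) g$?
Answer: $-78285$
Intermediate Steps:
$r{\left(g \right)} = g \left(5 + g\right)$
$N = \sqrt{3}$ ($N = \sqrt{\left(-1 + 2\right) + 2} = \sqrt{1 + 2} = \sqrt{3} \approx 1.732$)
$C{\left(a \right)} = a^{2}$
$C{\left(N \right)} - 233 r{\left(-21 \right)} = \left(\sqrt{3}\right)^{2} - 233 \left(- 21 \left(5 - 21\right)\right) = 3 - 233 \left(\left(-21\right) \left(-16\right)\right) = 3 - 78288 = -78285$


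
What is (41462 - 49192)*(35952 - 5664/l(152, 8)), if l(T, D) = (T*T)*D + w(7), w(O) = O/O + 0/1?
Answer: -17122234340320/61611 ≈ -2.7791e+8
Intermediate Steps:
w(O) = 1 (w(O) = 1 + 0*1 = 1 + 0 = 1)
l(T, D) = 1 + D*T² (l(T, D) = (T*T)*D + 1 = T²*D + 1 = D*T² + 1 = 1 + D*T²)
(41462 - 49192)*(35952 - 5664/l(152, 8)) = (41462 - 49192)*(35952 - 5664/(1 + 8*152²)) = -7730*(35952 - 5664/(1 + 8*23104)) = -7730*(35952 - 5664/(1 + 184832)) = -7730*(35952 - 5664/184833) = -7730*(35952 - 5664*1/184833) = -7730*(35952 - 1888/61611) = -7730*2215036784/61611 = -17122234340320/61611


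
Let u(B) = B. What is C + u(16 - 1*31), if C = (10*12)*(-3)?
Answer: -375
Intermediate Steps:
C = -360 (C = 120*(-3) = -360)
C + u(16 - 1*31) = -360 + (16 - 1*31) = -360 + (16 - 31) = -360 - 15 = -375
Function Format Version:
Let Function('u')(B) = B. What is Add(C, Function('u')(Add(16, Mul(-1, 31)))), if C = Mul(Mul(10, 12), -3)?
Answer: -375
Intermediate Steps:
C = -360 (C = Mul(120, -3) = -360)
Add(C, Function('u')(Add(16, Mul(-1, 31)))) = Add(-360, Add(16, Mul(-1, 31))) = Add(-360, Add(16, -31)) = Add(-360, -15) = -375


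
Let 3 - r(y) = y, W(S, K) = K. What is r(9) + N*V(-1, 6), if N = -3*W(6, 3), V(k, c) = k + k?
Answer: 12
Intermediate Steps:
r(y) = 3 - y
V(k, c) = 2*k
N = -9 (N = -3*3 = -9)
r(9) + N*V(-1, 6) = (3 - 1*9) - 18*(-1) = (3 - 9) - 9*(-2) = -6 + 18 = 12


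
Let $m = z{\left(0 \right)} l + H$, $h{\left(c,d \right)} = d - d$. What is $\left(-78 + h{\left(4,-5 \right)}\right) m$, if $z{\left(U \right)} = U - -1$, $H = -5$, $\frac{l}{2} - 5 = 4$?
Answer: $-1014$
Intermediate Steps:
$l = 18$ ($l = 10 + 2 \cdot 4 = 10 + 8 = 18$)
$h{\left(c,d \right)} = 0$
$z{\left(U \right)} = 1 + U$ ($z{\left(U \right)} = U + 1 = 1 + U$)
$m = 13$ ($m = \left(1 + 0\right) 18 - 5 = 1 \cdot 18 - 5 = 18 - 5 = 13$)
$\left(-78 + h{\left(4,-5 \right)}\right) m = \left(-78 + 0\right) 13 = \left(-78\right) 13 = -1014$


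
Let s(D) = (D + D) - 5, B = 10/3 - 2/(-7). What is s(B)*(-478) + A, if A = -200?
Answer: -26666/21 ≈ -1269.8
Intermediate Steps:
B = 76/21 (B = 10*(⅓) - 2*(-⅐) = 10/3 + 2/7 = 76/21 ≈ 3.6190)
s(D) = -5 + 2*D (s(D) = 2*D - 5 = -5 + 2*D)
s(B)*(-478) + A = (-5 + 2*(76/21))*(-478) - 200 = (-5 + 152/21)*(-478) - 200 = (47/21)*(-478) - 200 = -22466/21 - 200 = -26666/21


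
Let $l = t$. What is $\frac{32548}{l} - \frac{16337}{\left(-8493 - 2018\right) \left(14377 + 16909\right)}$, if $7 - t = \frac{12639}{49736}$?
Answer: $\frac{6738483230607111}{1396613829062} \approx 4824.9$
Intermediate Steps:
$t = \frac{335513}{49736}$ ($t = 7 - \frac{12639}{49736} = \frac{335513}{49736} \approx 6.7459$)
$l = \frac{335513}{49736} \approx 6.7459$
$\frac{32548}{l} - \frac{16337}{\left(-8493 - 2018\right) \left(14377 + 16909\right)} = \frac{32548}{\frac{335513}{49736}} - \frac{16337}{\left(-8493 - 2018\right) \left(14377 + 16909\right)} = 32548 \cdot \frac{49736}{335513} - \frac{16337}{\left(-10511\right) 31286} = \frac{20491232}{4247} - \frac{16337}{-328847146} = \frac{20491232}{4247} - - \frac{16337}{328847146} = \frac{20491232}{4247} + \frac{16337}{328847146} = \frac{6738483230607111}{1396613829062}$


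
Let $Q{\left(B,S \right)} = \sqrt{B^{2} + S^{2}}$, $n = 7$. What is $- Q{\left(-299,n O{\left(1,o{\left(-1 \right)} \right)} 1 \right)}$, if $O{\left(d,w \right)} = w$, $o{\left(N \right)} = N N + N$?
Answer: $-299$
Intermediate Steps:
$o{\left(N \right)} = N + N^{2}$ ($o{\left(N \right)} = N^{2} + N = N + N^{2}$)
$- Q{\left(-299,n O{\left(1,o{\left(-1 \right)} \right)} 1 \right)} = - \sqrt{\left(-299\right)^{2} + \left(7 \left(- (1 - 1)\right) 1\right)^{2}} = - \sqrt{89401 + \left(7 \left(\left(-1\right) 0\right) 1\right)^{2}} = - \sqrt{89401 + \left(7 \cdot 0 \cdot 1\right)^{2}} = - \sqrt{89401 + \left(0 \cdot 1\right)^{2}} = - \sqrt{89401 + 0^{2}} = - \sqrt{89401 + 0} = - \sqrt{89401} = \left(-1\right) 299 = -299$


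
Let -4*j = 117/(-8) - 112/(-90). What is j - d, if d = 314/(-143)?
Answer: 1140991/205920 ≈ 5.5409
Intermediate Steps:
d = -314/143 (d = 314*(-1/143) = -314/143 ≈ -2.1958)
j = 4817/1440 (j = -(117/(-8) - 112/(-90))/4 = -(117*(-1/8) - 112*(-1/90))/4 = -(-117/8 + 56/45)/4 = -1/4*(-4817/360) = 4817/1440 ≈ 3.3451)
j - d = 4817/1440 - 1*(-314/143) = 4817/1440 + 314/143 = 1140991/205920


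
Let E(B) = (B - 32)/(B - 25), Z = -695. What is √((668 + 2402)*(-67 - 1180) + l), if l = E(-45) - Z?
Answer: I*√382759390/10 ≈ 1956.4*I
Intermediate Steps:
E(B) = (-32 + B)/(-25 + B)
l = 6961/10 (l = (-32 - 45)/(-25 - 45) - 1*(-695) = -77/(-70) + 695 = -1/70*(-77) + 695 = 11/10 + 695 = 6961/10 ≈ 696.10)
√((668 + 2402)*(-67 - 1180) + l) = √((668 + 2402)*(-67 - 1180) + 6961/10) = √(3070*(-1247) + 6961/10) = √(-3828290 + 6961/10) = √(-38275939/10) = I*√382759390/10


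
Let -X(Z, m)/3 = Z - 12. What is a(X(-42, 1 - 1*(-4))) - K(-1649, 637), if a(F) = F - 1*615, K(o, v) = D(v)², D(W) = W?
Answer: -406222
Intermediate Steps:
K(o, v) = v²
X(Z, m) = 36 - 3*Z (X(Z, m) = -3*(Z - 12) = -3*(-12 + Z) = 36 - 3*Z)
a(F) = -615 + F (a(F) = F - 615 = -615 + F)
a(X(-42, 1 - 1*(-4))) - K(-1649, 637) = (-615 + (36 - 3*(-42))) - 1*637² = (-615 + (36 + 126)) - 1*405769 = (-615 + 162) - 405769 = -453 - 405769 = -406222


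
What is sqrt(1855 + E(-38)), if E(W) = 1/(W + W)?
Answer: sqrt(2678601)/38 ≈ 43.070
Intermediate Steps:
E(W) = 1/(2*W)
sqrt(1855 + E(-38)) = sqrt(1855 + (1/2)/(-38)) = sqrt(1855 + (1/2)*(-1/38)) = sqrt(1855 - 1/76) = sqrt(140979/76) = sqrt(2678601)/38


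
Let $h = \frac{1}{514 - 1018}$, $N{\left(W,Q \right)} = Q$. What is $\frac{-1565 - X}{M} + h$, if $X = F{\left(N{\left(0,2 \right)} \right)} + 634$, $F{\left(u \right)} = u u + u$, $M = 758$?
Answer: $- \frac{556039}{191016} \approx -2.911$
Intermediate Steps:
$F{\left(u \right)} = u + u^{2}$ ($F{\left(u \right)} = u^{2} + u = u + u^{2}$)
$X = 640$ ($X = 2 \left(1 + 2\right) + 634 = 2 \cdot 3 + 634 = 6 + 634 = 640$)
$h = - \frac{1}{504}$ ($h = \frac{1}{-504} = - \frac{1}{504} \approx -0.0019841$)
$\frac{-1565 - X}{M} + h = \frac{-1565 - 640}{758} - \frac{1}{504} = \left(-1565 - 640\right) \frac{1}{758} - \frac{1}{504} = \left(-2205\right) \frac{1}{758} - \frac{1}{504} = - \frac{2205}{758} - \frac{1}{504} = - \frac{556039}{191016}$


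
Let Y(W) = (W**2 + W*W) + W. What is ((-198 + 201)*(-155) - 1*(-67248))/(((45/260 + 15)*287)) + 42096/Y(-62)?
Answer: 48801188/2339911 ≈ 20.856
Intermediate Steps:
Y(W) = W + 2*W**2 (Y(W) = (W**2 + W**2) + W = 2*W**2 + W = W + 2*W**2)
((-198 + 201)*(-155) - 1*(-67248))/(((45/260 + 15)*287)) + 42096/Y(-62) = ((-198 + 201)*(-155) - 1*(-67248))/(((45/260 + 15)*287)) + 42096/((-62*(1 + 2*(-62)))) = (3*(-155) + 67248)/(((45*(1/260) + 15)*287)) + 42096/((-62*(1 - 124))) = (-465 + 67248)/(((9/52 + 15)*287)) + 42096/((-62*(-123))) = 66783/(((789/52)*287)) + 42096/7626 = 66783/(226443/52) + 42096*(1/7626) = 66783*(52/226443) + 7016/1271 = 1157572/75481 + 7016/1271 = 48801188/2339911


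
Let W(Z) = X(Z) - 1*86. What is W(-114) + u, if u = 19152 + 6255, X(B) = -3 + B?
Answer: 25204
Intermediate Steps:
u = 25407
W(Z) = -89 + Z (W(Z) = (-3 + Z) - 1*86 = (-3 + Z) - 86 = -89 + Z)
W(-114) + u = (-89 - 114) + 25407 = -203 + 25407 = 25204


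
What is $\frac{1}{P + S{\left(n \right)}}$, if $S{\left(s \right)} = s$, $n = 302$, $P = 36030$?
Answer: $\frac{1}{36332} \approx 2.7524 \cdot 10^{-5}$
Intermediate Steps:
$\frac{1}{P + S{\left(n \right)}} = \frac{1}{36030 + 302} = \frac{1}{36332}$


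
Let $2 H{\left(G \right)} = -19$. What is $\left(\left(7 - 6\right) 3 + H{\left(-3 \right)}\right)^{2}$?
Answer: $\frac{169}{4} \approx 42.25$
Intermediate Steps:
$H{\left(G \right)} = - \frac{19}{2}$ ($H{\left(G \right)} = \frac{1}{2} \left(-19\right) = - \frac{19}{2}$)
$\left(\left(7 - 6\right) 3 + H{\left(-3 \right)}\right)^{2} = \left(\left(7 - 6\right) 3 - \frac{19}{2}\right)^{2} = \left(1 \cdot 3 - \frac{19}{2}\right)^{2} = \left(3 - \frac{19}{2}\right)^{2} = \left(- \frac{13}{2}\right)^{2} = \frac{169}{4}$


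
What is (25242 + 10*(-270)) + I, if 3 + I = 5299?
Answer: 27838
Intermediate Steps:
I = 5296 (I = -3 + 5299 = 5296)
(25242 + 10*(-270)) + I = (25242 + 10*(-270)) + 5296 = (25242 - 2700) + 5296 = 22542 + 5296 = 27838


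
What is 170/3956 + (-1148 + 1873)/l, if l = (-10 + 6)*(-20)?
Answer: 144085/15824 ≈ 9.1055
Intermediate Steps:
l = 80 (l = -4*(-20) = 80)
170/3956 + (-1148 + 1873)/l = 170/3956 + (-1148 + 1873)/80 = 170*(1/3956) + 725*(1/80) = 85/1978 + 145/16 = 144085/15824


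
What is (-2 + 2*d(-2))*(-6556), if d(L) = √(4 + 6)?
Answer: 13112 - 13112*√10 ≈ -28352.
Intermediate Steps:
d(L) = √10
(-2 + 2*d(-2))*(-6556) = (-2 + 2*√10)*(-6556) = 13112 - 13112*√10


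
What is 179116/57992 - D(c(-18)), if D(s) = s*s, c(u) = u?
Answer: -4652573/14498 ≈ -320.91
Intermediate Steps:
D(s) = s**2
179116/57992 - D(c(-18)) = 179116/57992 - 1*(-18)**2 = 179116*(1/57992) - 1*324 = 44779/14498 - 324 = -4652573/14498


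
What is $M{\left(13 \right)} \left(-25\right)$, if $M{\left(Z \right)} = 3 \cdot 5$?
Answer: $-375$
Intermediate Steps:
$M{\left(Z \right)} = 15$
$M{\left(13 \right)} \left(-25\right) = 15 \left(-25\right) = -375$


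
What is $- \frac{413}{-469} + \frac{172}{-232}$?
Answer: $\frac{541}{3886} \approx 0.13922$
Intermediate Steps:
$- \frac{413}{-469} + \frac{172}{-232} = \left(-413\right) \left(- \frac{1}{469}\right) + 172 \left(- \frac{1}{232}\right) = \frac{59}{67} - \frac{43}{58} = \frac{541}{3886}$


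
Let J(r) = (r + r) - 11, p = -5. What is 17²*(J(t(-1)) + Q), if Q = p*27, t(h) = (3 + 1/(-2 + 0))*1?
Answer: -40749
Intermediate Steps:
t(h) = 5/2 (t(h) = (3 + 1/(-2))*1 = (3 - ½)*1 = (5/2)*1 = 5/2)
Q = -135 (Q = -5*27 = -135)
J(r) = -11 + 2*r (J(r) = 2*r - 11 = -11 + 2*r)
17²*(J(t(-1)) + Q) = 17²*((-11 + 2*(5/2)) - 135) = 289*((-11 + 5) - 135) = 289*(-6 - 135) = 289*(-141) = -40749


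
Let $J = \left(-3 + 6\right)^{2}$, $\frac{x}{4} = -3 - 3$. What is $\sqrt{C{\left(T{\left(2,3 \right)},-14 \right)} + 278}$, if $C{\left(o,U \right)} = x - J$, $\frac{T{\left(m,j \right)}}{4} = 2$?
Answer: $7 \sqrt{5} \approx 15.652$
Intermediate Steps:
$x = -24$ ($x = 4 \left(-3 - 3\right) = 4 \left(-6\right) = -24$)
$J = 9$ ($J = 3^{2} = 9$)
$T{\left(m,j \right)} = 8$ ($T{\left(m,j \right)} = 4 \cdot 2 = 8$)
$C{\left(o,U \right)} = -33$ ($C{\left(o,U \right)} = -24 - 9 = -33$)
$\sqrt{C{\left(T{\left(2,3 \right)},-14 \right)} + 278} = \sqrt{-33 + 278} = \sqrt{245} = 7 \sqrt{5}$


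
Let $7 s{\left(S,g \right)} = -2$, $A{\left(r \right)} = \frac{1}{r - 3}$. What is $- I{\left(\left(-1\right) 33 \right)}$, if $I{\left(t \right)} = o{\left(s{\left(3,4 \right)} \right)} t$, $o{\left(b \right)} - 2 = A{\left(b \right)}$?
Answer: $\frac{1287}{23} \approx 55.957$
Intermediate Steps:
$A{\left(r \right)} = \frac{1}{-3 + r}$
$s{\left(S,g \right)} = - \frac{2}{7}$ ($s{\left(S,g \right)} = \frac{1}{7} \left(-2\right) = - \frac{2}{7}$)
$o{\left(b \right)} = 2 + \frac{1}{-3 + b}$
$I{\left(t \right)} = \frac{39 t}{23}$ ($I{\left(t \right)} = \frac{-5 + 2 \left(- \frac{2}{7}\right)}{-3 - \frac{2}{7}} t = \frac{-5 - \frac{4}{7}}{- \frac{23}{7}} t = \left(- \frac{7}{23}\right) \left(- \frac{39}{7}\right) t = \frac{39 t}{23}$)
$- I{\left(\left(-1\right) 33 \right)} = - \frac{39 \left(\left(-1\right) 33\right)}{23} = - \frac{39 \left(-33\right)}{23} = \left(-1\right) \left(- \frac{1287}{23}\right) = \frac{1287}{23}$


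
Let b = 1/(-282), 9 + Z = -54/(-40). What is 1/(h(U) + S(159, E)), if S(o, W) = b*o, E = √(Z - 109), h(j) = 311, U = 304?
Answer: 94/29181 ≈ 0.0032213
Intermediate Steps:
Z = -153/20 (Z = -9 - 54/(-40) = -9 - 54*(-1/40) = -9 + 27/20 = -153/20 ≈ -7.6500)
b = -1/282 ≈ -0.0035461
E = I*√11665/10 (E = √(-153/20 - 109) = √(-2333/20) = I*√11665/10 ≈ 10.8*I)
S(o, W) = -o/282
1/(h(U) + S(159, E)) = 1/(311 - 1/282*159) = 1/(311 - 53/94) = 1/(29181/94) = 94/29181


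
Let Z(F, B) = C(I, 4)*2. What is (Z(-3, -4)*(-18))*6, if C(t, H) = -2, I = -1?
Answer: 432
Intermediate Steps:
Z(F, B) = -4 (Z(F, B) = -2*2 = -4)
(Z(-3, -4)*(-18))*6 = -4*(-18)*6 = 72*6 = 432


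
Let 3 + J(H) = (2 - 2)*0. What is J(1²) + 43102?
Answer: 43099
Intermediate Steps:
J(H) = -3 (J(H) = -3 + (2 - 2)*0 = -3 + 0*0 = -3 + 0 = -3)
J(1²) + 43102 = -3 + 43102 = 43099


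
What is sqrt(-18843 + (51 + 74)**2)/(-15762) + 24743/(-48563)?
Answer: -24743/48563 - I*sqrt(3218)/15762 ≈ -0.5095 - 0.003599*I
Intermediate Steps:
sqrt(-18843 + (51 + 74)**2)/(-15762) + 24743/(-48563) = sqrt(-18843 + 125**2)*(-1/15762) + 24743*(-1/48563) = sqrt(-18843 + 15625)*(-1/15762) - 24743/48563 = sqrt(-3218)*(-1/15762) - 24743/48563 = (I*sqrt(3218))*(-1/15762) - 24743/48563 = -I*sqrt(3218)/15762 - 24743/48563 = -24743/48563 - I*sqrt(3218)/15762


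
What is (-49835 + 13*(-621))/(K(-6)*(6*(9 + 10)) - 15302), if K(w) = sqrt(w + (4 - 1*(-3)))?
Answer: 14477/3797 ≈ 3.8127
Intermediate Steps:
K(w) = sqrt(7 + w) (K(w) = sqrt(w + (4 + 3)) = sqrt(w + 7) = sqrt(7 + w))
(-49835 + 13*(-621))/(K(-6)*(6*(9 + 10)) - 15302) = (-49835 + 13*(-621))/(sqrt(7 - 6)*(6*(9 + 10)) - 15302) = (-49835 - 8073)/(sqrt(1)*(6*19) - 15302) = -57908/(1*114 - 15302) = -57908/(114 - 15302) = -57908/(-15188) = -57908*(-1/15188) = 14477/3797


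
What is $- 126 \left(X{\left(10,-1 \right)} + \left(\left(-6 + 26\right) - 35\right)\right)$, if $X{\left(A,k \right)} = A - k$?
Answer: $504$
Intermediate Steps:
$- 126 \left(X{\left(10,-1 \right)} + \left(\left(-6 + 26\right) - 35\right)\right) = - 126 \left(\left(10 - -1\right) + \left(\left(-6 + 26\right) - 35\right)\right) = - 126 \left(\left(10 + 1\right) + \left(20 - 35\right)\right) = - 126 \left(11 - 15\right) = \left(-126\right) \left(-4\right) = 504$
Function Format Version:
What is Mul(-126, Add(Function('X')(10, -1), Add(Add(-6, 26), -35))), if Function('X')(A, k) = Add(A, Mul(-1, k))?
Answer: 504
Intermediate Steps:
Mul(-126, Add(Function('X')(10, -1), Add(Add(-6, 26), -35))) = Mul(-126, Add(Add(10, Mul(-1, -1)), Add(Add(-6, 26), -35))) = Mul(-126, Add(Add(10, 1), Add(20, -35))) = Mul(-126, Add(11, -15)) = Mul(-126, -4) = 504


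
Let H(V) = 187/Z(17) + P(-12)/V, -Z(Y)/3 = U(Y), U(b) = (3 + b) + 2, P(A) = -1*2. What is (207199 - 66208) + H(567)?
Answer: 159880577/1134 ≈ 1.4099e+5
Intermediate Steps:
P(A) = -2
U(b) = 5 + b
Z(Y) = -15 - 3*Y (Z(Y) = -3*(5 + Y) = -15 - 3*Y)
H(V) = -17/6 - 2/V (H(V) = 187/(-15 - 3*17) - 2/V = 187/(-15 - 51) - 2/V = 187/(-66) - 2/V = 187*(-1/66) - 2/V = -17/6 - 2/V)
(207199 - 66208) + H(567) = (207199 - 66208) + (-17/6 - 2/567) = 140991 + (-17/6 - 2*1/567) = 140991 + (-17/6 - 2/567) = 140991 - 3217/1134 = 159880577/1134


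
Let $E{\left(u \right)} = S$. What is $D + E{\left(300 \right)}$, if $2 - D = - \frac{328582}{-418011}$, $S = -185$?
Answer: $- \frac{76824595}{418011} \approx -183.79$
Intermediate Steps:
$E{\left(u \right)} = -185$
$D = \frac{507440}{418011}$ ($D = 2 - - \frac{328582}{-418011} = 2 - \left(-328582\right) \left(- \frac{1}{418011}\right) = 2 - \frac{328582}{418011} = \frac{507440}{418011} \approx 1.2139$)
$D + E{\left(300 \right)} = \frac{507440}{418011} - 185 = - \frac{76824595}{418011}$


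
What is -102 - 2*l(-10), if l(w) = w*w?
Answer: -302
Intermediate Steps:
l(w) = w**2
-102 - 2*l(-10) = -102 - 2*(-10)**2 = -102 - 2*100 = -102 - 200 = -302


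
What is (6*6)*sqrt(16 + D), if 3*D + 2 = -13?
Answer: 36*sqrt(11) ≈ 119.40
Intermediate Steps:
D = -5 (D = -2/3 + (1/3)*(-13) = -2/3 - 13/3 = -5)
(6*6)*sqrt(16 + D) = (6*6)*sqrt(16 - 5) = 36*sqrt(11)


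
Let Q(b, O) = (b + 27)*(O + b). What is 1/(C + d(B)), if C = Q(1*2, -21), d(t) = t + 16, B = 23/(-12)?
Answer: -12/6443 ≈ -0.0018625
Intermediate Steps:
B = -23/12 (B = 23*(-1/12) = -23/12 ≈ -1.9167)
d(t) = 16 + t
Q(b, O) = (27 + b)*(O + b)
C = -551 (C = (1*2)² + 27*(-21) + 27*(1*2) - 21*2 = 2² - 567 + 27*2 - 21*2 = 4 - 567 + 54 - 42 = -551)
1/(C + d(B)) = 1/(-551 + (16 - 23/12)) = 1/(-551 + 169/12) = 1/(-6443/12) = -12/6443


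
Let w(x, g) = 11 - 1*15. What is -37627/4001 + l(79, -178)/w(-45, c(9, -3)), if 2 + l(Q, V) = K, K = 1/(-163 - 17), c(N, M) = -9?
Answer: -25647079/2880720 ≈ -8.9030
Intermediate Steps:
w(x, g) = -4 (w(x, g) = 11 - 15 = -4)
K = -1/180 (K = 1/(-180) = -1/180 ≈ -0.0055556)
l(Q, V) = -361/180 (l(Q, V) = -2 - 1/180 = -361/180)
-37627/4001 + l(79, -178)/w(-45, c(9, -3)) = -37627/4001 - 361/180/(-4) = -37627*1/4001 - 361/180*(-1/4) = -37627/4001 + 361/720 = -25647079/2880720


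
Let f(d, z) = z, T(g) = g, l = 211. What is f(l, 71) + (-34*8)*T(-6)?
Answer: 1703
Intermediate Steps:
f(l, 71) + (-34*8)*T(-6) = 71 - 34*8*(-6) = 71 - 272*(-6) = 71 + 1632 = 1703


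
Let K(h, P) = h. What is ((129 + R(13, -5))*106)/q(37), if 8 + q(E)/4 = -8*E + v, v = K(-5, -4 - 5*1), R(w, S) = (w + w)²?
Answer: -42665/618 ≈ -69.037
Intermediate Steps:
R(w, S) = 4*w² (R(w, S) = (2*w)² = 4*w²)
v = -5
q(E) = -52 - 32*E (q(E) = -32 + 4*(-8*E - 5) = -32 + 4*(-5 - 8*E) = -32 + (-20 - 32*E) = -52 - 32*E)
((129 + R(13, -5))*106)/q(37) = ((129 + 4*13²)*106)/(-52 - 32*37) = ((129 + 4*169)*106)/(-52 - 1184) = ((129 + 676)*106)/(-1236) = (805*106)*(-1/1236) = 85330*(-1/1236) = -42665/618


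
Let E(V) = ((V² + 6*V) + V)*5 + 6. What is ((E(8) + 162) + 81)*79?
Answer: 67071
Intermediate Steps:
E(V) = 6 + 5*V² + 35*V (E(V) = (V² + 7*V)*5 + 6 = (5*V² + 35*V) + 6 = 6 + 5*V² + 35*V)
((E(8) + 162) + 81)*79 = (((6 + 5*8² + 35*8) + 162) + 81)*79 = (((6 + 5*64 + 280) + 162) + 81)*79 = (((6 + 320 + 280) + 162) + 81)*79 = ((606 + 162) + 81)*79 = (768 + 81)*79 = 849*79 = 67071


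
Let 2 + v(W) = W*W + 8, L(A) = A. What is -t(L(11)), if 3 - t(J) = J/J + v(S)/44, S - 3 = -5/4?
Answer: -1263/704 ≈ -1.7940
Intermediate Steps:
S = 7/4 (S = 3 - 5/4 = 7/4 ≈ 1.7500)
v(W) = 6 + W**2 (v(W) = -2 + (W*W + 8) = -2 + (W**2 + 8) = -2 + (8 + W**2) = 6 + W**2)
t(J) = 1263/704 (t(J) = 3 - (J/J + (6 + (7/4)**2)/44) = 3 - (1 + (6 + 49/16)*(1/44)) = 3 - (1 + (145/16)*(1/44)) = 3 - (1 + 145/704) = 3 - 1*849/704 = 3 - 849/704 = 1263/704)
-t(L(11)) = -1*1263/704 = -1263/704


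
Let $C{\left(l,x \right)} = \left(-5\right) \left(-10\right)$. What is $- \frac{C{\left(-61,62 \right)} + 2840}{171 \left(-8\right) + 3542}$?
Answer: $- \frac{1445}{1087} \approx -1.3293$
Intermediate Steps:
$C{\left(l,x \right)} = 50$
$- \frac{C{\left(-61,62 \right)} + 2840}{171 \left(-8\right) + 3542} = - \frac{50 + 2840}{171 \left(-8\right) + 3542} = - \frac{2890}{-1368 + 3542} = - \frac{2890}{2174} = \left(-1\right) \frac{1445}{1087} = - \frac{1445}{1087}$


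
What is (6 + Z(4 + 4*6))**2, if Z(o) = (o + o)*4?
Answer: 52900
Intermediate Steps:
Z(o) = 8*o (Z(o) = (2*o)*4 = 8*o)
(6 + Z(4 + 4*6))**2 = (6 + 8*(4 + 4*6))**2 = (6 + 8*(4 + 24))**2 = (6 + 8*28)**2 = (6 + 224)**2 = 230**2 = 52900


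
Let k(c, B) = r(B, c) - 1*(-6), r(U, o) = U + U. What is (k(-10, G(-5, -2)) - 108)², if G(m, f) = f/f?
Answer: 10000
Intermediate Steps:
G(m, f) = 1
r(U, o) = 2*U
k(c, B) = 6 + 2*B (k(c, B) = 2*B - 1*(-6) = 2*B + 6 = 6 + 2*B)
(k(-10, G(-5, -2)) - 108)² = ((6 + 2*1) - 108)² = ((6 + 2) - 108)² = (8 - 108)² = (-100)² = 10000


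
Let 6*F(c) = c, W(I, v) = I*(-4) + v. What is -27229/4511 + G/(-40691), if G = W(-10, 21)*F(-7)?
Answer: -949417891/157334658 ≈ -6.0344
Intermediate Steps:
W(I, v) = v - 4*I (W(I, v) = -4*I + v = v - 4*I)
F(c) = c/6
G = -427/6 (G = (21 - 4*(-10))*((⅙)*(-7)) = (21 + 40)*(-7/6) = 61*(-7/6) = -427/6 ≈ -71.167)
-27229/4511 + G/(-40691) = -27229/4511 - 427/6/(-40691) = -27229*1/4511 - 427/6*(-1/40691) = -27229/4511 + 61/34878 = -949417891/157334658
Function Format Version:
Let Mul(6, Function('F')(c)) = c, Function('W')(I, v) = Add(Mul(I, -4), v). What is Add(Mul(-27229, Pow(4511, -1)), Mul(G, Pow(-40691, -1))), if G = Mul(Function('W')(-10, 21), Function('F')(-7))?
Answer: Rational(-949417891, 157334658) ≈ -6.0344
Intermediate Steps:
Function('W')(I, v) = Add(v, Mul(-4, I)) (Function('W')(I, v) = Add(Mul(-4, I), v) = Add(v, Mul(-4, I)))
Function('F')(c) = Mul(Rational(1, 6), c)
G = Rational(-427, 6) (G = Mul(Add(21, Mul(-4, -10)), Mul(Rational(1, 6), -7)) = Mul(Add(21, 40), Rational(-7, 6)) = Mul(61, Rational(-7, 6)) = Rational(-427, 6) ≈ -71.167)
Add(Mul(-27229, Pow(4511, -1)), Mul(G, Pow(-40691, -1))) = Add(Mul(-27229, Pow(4511, -1)), Mul(Rational(-427, 6), Pow(-40691, -1))) = Add(Mul(-27229, Rational(1, 4511)), Mul(Rational(-427, 6), Rational(-1, 40691))) = Add(Rational(-27229, 4511), Rational(61, 34878)) = Rational(-949417891, 157334658)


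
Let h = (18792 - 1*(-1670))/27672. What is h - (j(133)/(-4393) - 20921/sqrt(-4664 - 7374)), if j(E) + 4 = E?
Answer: 46729627/60781548 - 20921*I*sqrt(12038)/12038 ≈ 0.76881 - 190.68*I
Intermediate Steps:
j(E) = -4 + E
h = 10231/13836 (h = (18792 + 1670)*(1/27672) = 20462*(1/27672) = 10231/13836 ≈ 0.73945)
h - (j(133)/(-4393) - 20921/sqrt(-4664 - 7374)) = 10231/13836 - ((-4 + 133)/(-4393) - 20921/sqrt(-4664 - 7374)) = 10231/13836 - (129*(-1/4393) - 20921*(-I*sqrt(12038)/12038)) = 10231/13836 - (-129/4393 - 20921*(-I*sqrt(12038)/12038)) = 10231/13836 - (-129/4393 - (-20921)*I*sqrt(12038)/12038) = 10231/13836 - (-129/4393 + 20921*I*sqrt(12038)/12038) = 10231/13836 + (129/4393 - 20921*I*sqrt(12038)/12038) = 46729627/60781548 - 20921*I*sqrt(12038)/12038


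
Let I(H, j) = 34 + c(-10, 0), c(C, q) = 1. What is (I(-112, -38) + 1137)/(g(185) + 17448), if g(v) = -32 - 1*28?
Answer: 293/4347 ≈ 0.067403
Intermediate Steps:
I(H, j) = 35 (I(H, j) = 34 + 1 = 35)
g(v) = -60 (g(v) = -32 - 28 = -60)
(I(-112, -38) + 1137)/(g(185) + 17448) = (35 + 1137)/(-60 + 17448) = 1172/17388 = 1172*(1/17388) = 293/4347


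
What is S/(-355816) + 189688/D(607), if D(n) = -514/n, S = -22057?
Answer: -20484431042679/91444712 ≈ -2.2401e+5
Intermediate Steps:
S/(-355816) + 189688/D(607) = -22057/(-355816) + 189688/((-514/607)) = -22057*(-1/355816) + 189688/((-514*1/607)) = 22057/355816 + 189688/(-514/607) = 22057/355816 + 189688*(-607/514) = 22057/355816 - 57570308/257 = -20484431042679/91444712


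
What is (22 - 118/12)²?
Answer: 5329/36 ≈ 148.03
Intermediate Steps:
(22 - 118/12)² = (22 - 118*1/12)² = (22 - 59/6)² = (73/6)² = 5329/36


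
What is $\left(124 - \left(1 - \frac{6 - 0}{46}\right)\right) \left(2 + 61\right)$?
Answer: $\frac{178416}{23} \approx 7757.2$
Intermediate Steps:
$\left(124 - \left(1 - \frac{6 - 0}{46}\right)\right) \left(2 + 61\right) = \left(124 - \left(1 - \left(6 + 0\right) \frac{1}{46}\right)\right) 63 = \left(124 + \left(-1 + 6 \cdot \frac{1}{46}\right)\right) 63 = \left(124 + \left(-1 + \frac{3}{23}\right)\right) 63 = \left(124 - \frac{20}{23}\right) 63 = \frac{2832}{23} \cdot 63 = \frac{178416}{23}$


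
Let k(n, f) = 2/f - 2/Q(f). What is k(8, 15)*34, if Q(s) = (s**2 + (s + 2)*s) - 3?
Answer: 10472/2385 ≈ 4.3908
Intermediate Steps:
Q(s) = -3 + s**2 + s*(2 + s) (Q(s) = (s**2 + (2 + s)*s) - 3 = (s**2 + s*(2 + s)) - 3 = -3 + s**2 + s*(2 + s))
k(n, f) = -2/(-3 + 2*f + 2*f**2) + 2/f (k(n, f) = 2/f - 2/(-3 + 2*f + 2*f**2) = -2/(-3 + 2*f + 2*f**2) + 2/f)
k(8, 15)*34 = (2*(-3 + 15 + 2*15**2)/(15*(-3 + 2*15 + 2*15**2)))*34 = (2*(1/15)*(-3 + 15 + 2*225)/(-3 + 30 + 2*225))*34 = (2*(1/15)*(-3 + 15 + 450)/(-3 + 30 + 450))*34 = (2*(1/15)*462/477)*34 = (2*(1/15)*(1/477)*462)*34 = (308/2385)*34 = 10472/2385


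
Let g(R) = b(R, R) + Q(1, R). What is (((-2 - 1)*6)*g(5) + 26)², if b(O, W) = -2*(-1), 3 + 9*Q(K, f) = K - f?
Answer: 16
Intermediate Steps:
Q(K, f) = -⅓ - f/9 + K/9 (Q(K, f) = -⅓ + (K - f)/9 = -⅓ + (-f/9 + K/9) = -⅓ - f/9 + K/9)
b(O, W) = 2
g(R) = 16/9 - R/9 (g(R) = 2 + (-⅓ - R/9 + (⅑)*1) = 2 + (-⅓ - R/9 + ⅑) = 2 + (-2/9 - R/9) = 16/9 - R/9)
(((-2 - 1)*6)*g(5) + 26)² = (((-2 - 1)*6)*(16/9 - ⅑*5) + 26)² = ((-3*6)*(16/9 - 5/9) + 26)² = (-18*11/9 + 26)² = (-22 + 26)² = 4² = 16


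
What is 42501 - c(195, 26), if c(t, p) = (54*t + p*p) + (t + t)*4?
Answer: 29735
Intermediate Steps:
c(t, p) = p² + 62*t (c(t, p) = (54*t + p²) + (2*t)*4 = (p² + 54*t) + 8*t = p² + 62*t)
42501 - c(195, 26) = 42501 - (26² + 62*195) = 42501 - (676 + 12090) = 42501 - 1*12766 = 42501 - 12766 = 29735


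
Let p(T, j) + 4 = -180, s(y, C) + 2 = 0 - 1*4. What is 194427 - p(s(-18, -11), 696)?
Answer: 194611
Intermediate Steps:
s(y, C) = -6 (s(y, C) = -2 + (0 - 1*4) = -2 + (0 - 4) = -2 - 4 = -6)
p(T, j) = -184 (p(T, j) = -4 - 180 = -184)
194427 - p(s(-18, -11), 696) = 194427 - 1*(-184) = 194427 + 184 = 194611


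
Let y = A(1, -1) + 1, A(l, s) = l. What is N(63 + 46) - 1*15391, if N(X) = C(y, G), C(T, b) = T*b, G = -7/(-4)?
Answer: -30775/2 ≈ -15388.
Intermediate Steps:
G = 7/4 (G = -7*(-¼) = 7/4 ≈ 1.7500)
y = 2 (y = 1 + 1 = 2)
N(X) = 7/2 (N(X) = 2*(7/4) = 7/2)
N(63 + 46) - 1*15391 = 7/2 - 1*15391 = 7/2 - 15391 = -30775/2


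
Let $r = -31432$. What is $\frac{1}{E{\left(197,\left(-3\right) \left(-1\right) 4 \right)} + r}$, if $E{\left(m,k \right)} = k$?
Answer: $- \frac{1}{31420} \approx -3.1827 \cdot 10^{-5}$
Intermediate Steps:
$\frac{1}{E{\left(197,\left(-3\right) \left(-1\right) 4 \right)} + r} = \frac{1}{\left(-3\right) \left(-1\right) 4 - 31432} = \frac{1}{3 \cdot 4 - 31432} = \frac{1}{12 - 31432} = \frac{1}{-31420} = - \frac{1}{31420}$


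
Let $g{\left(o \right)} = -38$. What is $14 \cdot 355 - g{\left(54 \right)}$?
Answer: $5008$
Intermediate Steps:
$14 \cdot 355 - g{\left(54 \right)} = 14 \cdot 355 - -38 = 4970 + 38 = 5008$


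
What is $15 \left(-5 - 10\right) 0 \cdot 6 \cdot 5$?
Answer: $0$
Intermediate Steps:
$15 \left(-5 - 10\right) 0 \cdot 6 \cdot 5 = 15 \left(-15\right) 0 \cdot 5 = \left(-225\right) 0 = 0$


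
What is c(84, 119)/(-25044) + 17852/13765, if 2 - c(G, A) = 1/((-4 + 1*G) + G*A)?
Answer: 1501518666191/1157835376720 ≈ 1.2968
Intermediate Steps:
c(G, A) = 2 - 1/(-4 + G + A*G) (c(G, A) = 2 - 1/((-4 + 1*G) + G*A) = 2 - 1/((-4 + G) + A*G) = 2 - 1/(-4 + G + A*G))
c(84, 119)/(-25044) + 17852/13765 = ((-9 + 2*84 + 2*119*84)/(-4 + 84 + 119*84))/(-25044) + 17852/13765 = ((-9 + 168 + 19992)/(-4 + 84 + 9996))*(-1/25044) + 17852*(1/13765) = (20151/10076)*(-1/25044) + 17852/13765 = -6717/84114448 + 17852/13765 = 1501518666191/1157835376720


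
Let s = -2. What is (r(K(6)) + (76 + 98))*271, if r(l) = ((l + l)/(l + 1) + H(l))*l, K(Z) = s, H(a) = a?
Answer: 46070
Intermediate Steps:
K(Z) = -2
r(l) = l*(l + 2*l/(1 + l)) (r(l) = ((l + l)/(l + 1) + l)*l = ((2*l)/(1 + l) + l)*l = (2*l/(1 + l) + l)*l = (l + 2*l/(1 + l))*l = l*(l + 2*l/(1 + l)))
(r(K(6)) + (76 + 98))*271 = ((-2)**2*(3 - 2)/(1 - 2) + (76 + 98))*271 = (4*1/(-1) + 174)*271 = (4*(-1)*1 + 174)*271 = (-4 + 174)*271 = 170*271 = 46070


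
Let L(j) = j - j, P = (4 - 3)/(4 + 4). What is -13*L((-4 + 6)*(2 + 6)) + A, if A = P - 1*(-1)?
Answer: 9/8 ≈ 1.1250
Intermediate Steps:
P = 1/8 ≈ 0.12500
L(j) = 0
A = 9/8 (A = 1/8 - 1*(-1) = 1/8 + 1 = 9/8 ≈ 1.1250)
-13*L((-4 + 6)*(2 + 6)) + A = -13*0 + 9/8 = 0 + 9/8 = 9/8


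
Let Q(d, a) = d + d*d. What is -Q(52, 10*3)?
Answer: -2756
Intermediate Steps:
Q(d, a) = d + d²
-Q(52, 10*3) = -52*(1 + 52) = -52*53 = -1*2756 = -2756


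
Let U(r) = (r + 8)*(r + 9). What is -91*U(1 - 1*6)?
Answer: -1092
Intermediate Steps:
U(r) = (8 + r)*(9 + r)
-91*U(1 - 1*6) = -91*(72 + (1 - 1*6)**2 + 17*(1 - 1*6)) = -91*(72 + (1 - 6)**2 + 17*(1 - 6)) = -91*(72 + (-5)**2 + 17*(-5)) = -91*(72 + 25 - 85) = -91*12 = -1092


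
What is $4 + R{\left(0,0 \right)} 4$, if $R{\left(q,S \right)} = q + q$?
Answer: $4$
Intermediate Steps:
$R{\left(q,S \right)} = 2 q$
$4 + R{\left(0,0 \right)} 4 = 4 + 2 \cdot 0 \cdot 4 = 4 + 0 \cdot 4 = 4 + 0 = 4$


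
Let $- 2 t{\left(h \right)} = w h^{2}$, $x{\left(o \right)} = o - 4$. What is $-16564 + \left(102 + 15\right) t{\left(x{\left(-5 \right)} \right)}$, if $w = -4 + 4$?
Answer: $-16564$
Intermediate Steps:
$w = 0$
$x{\left(o \right)} = -4 + o$
$t{\left(h \right)} = 0$ ($t{\left(h \right)} = - \frac{0 h^{2}}{2} = \left(- \frac{1}{2}\right) 0 = 0$)
$-16564 + \left(102 + 15\right) t{\left(x{\left(-5 \right)} \right)} = -16564 + \left(102 + 15\right) 0 = -16564 + 117 \cdot 0 = -16564 + 0 = -16564$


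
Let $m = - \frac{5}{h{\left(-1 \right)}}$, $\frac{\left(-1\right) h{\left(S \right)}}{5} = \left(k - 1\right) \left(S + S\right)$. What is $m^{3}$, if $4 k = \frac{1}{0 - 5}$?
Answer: $\frac{1000}{9261} \approx 0.10798$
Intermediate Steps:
$k = - \frac{1}{20}$ ($k = \frac{1}{4 \left(0 - 5\right)} = \frac{1}{4 \left(-5\right)} = \frac{1}{4} \left(- \frac{1}{5}\right) = - \frac{1}{20} \approx -0.05$)
$h{\left(S \right)} = \frac{21 S}{2}$ ($h{\left(S \right)} = - 5 \left(- \frac{1}{20} - 1\right) \left(S + S\right) = - 5 \left(- \frac{21 \cdot 2 S}{20}\right) = - 5 \left(- \frac{21 S}{10}\right) = \frac{21 S}{2}$)
$m = \frac{10}{21}$ ($m = - \frac{5}{\frac{21}{2} \left(-1\right)} = - \frac{5}{- \frac{21}{2}} = \left(-5\right) \left(- \frac{2}{21}\right) = \frac{10}{21} \approx 0.47619$)
$m^{3} = \left(\frac{10}{21}\right)^{3} = \frac{1000}{9261}$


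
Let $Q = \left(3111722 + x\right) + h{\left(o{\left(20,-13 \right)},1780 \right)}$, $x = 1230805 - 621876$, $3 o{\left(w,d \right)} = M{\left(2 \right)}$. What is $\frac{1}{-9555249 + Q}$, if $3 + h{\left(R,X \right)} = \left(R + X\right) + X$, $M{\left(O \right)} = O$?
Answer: $- \frac{3}{17493121} \approx -1.715 \cdot 10^{-7}$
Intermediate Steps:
$o{\left(w,d \right)} = \frac{2}{3}$ ($o{\left(w,d \right)} = \frac{1}{3} \cdot 2 = \frac{2}{3}$)
$x = 608929$ ($x = 1230805 - 621876 = 608929$)
$h{\left(R,X \right)} = -3 + R + 2 X$ ($h{\left(R,X \right)} = -3 + \left(\left(R + X\right) + X\right) = -3 + \left(R + 2 X\right) = -3 + R + 2 X$)
$Q = \frac{11172626}{3}$ ($Q = \left(3111722 + 608929\right) + \left(-3 + \frac{2}{3} + 2 \cdot 1780\right) = 3720651 + \left(-3 + \frac{2}{3} + 3560\right) = 3720651 + \frac{10673}{3} = \frac{11172626}{3} \approx 3.7242 \cdot 10^{6}$)
$\frac{1}{-9555249 + Q} = \frac{1}{-9555249 + \frac{11172626}{3}} = \frac{1}{- \frac{17493121}{3}} = - \frac{3}{17493121}$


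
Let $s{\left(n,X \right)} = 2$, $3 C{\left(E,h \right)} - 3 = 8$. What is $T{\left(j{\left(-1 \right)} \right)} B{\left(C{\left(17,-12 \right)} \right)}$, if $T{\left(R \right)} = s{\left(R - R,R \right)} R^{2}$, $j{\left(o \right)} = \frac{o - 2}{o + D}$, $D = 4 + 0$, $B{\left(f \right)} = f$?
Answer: $\frac{22}{3} \approx 7.3333$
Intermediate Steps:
$C{\left(E,h \right)} = \frac{11}{3}$ ($C{\left(E,h \right)} = 1 + \frac{1}{3} \cdot 8 = 1 + \frac{8}{3} = \frac{11}{3}$)
$D = 4$
$j{\left(o \right)} = \frac{-2 + o}{4 + o}$ ($j{\left(o \right)} = \frac{o - 2}{o + 4} = \frac{-2 + o}{4 + o}$)
$T{\left(R \right)} = 2 R^{2}$
$T{\left(j{\left(-1 \right)} \right)} B{\left(C{\left(17,-12 \right)} \right)} = 2 \left(\frac{-2 - 1}{4 - 1}\right)^{2} \cdot \frac{11}{3} = 2 \left(\frac{1}{3} \left(-3\right)\right)^{2} \cdot \frac{11}{3} = 2 \left(-1\right)^{2} \cdot \frac{11}{3} = 2 \cdot 1 \cdot \frac{11}{3} = 2 \cdot \frac{11}{3} = \frac{22}{3}$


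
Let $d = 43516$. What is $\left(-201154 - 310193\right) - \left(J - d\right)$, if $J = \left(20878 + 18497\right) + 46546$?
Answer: $-553752$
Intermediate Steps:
$J = 85921$ ($J = 39375 + 46546 = 85921$)
$\left(-201154 - 310193\right) - \left(J - d\right) = \left(-201154 - 310193\right) + \left(43516 - 85921\right) = -511347 + \left(43516 - 85921\right) = -511347 - 42405 = -553752$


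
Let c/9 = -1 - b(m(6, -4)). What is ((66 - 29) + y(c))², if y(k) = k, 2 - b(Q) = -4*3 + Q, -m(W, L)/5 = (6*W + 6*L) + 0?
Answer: 407044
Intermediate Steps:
m(W, L) = -30*L - 30*W (m(W, L) = -5*((6*W + 6*L) + 0) = -5*((6*L + 6*W) + 0) = -5*(6*L + 6*W) = -30*L - 30*W)
b(Q) = 14 - Q (b(Q) = 2 - (-4*3 + Q) = 2 - (-12 + Q) = 2 + (12 - Q) = 14 - Q)
c = -675 (c = 9*(-1 - (14 - (-30*(-4) - 30*6))) = 9*(-1 - (14 - (120 - 180))) = 9*(-1 - (14 - 1*(-60))) = 9*(-1 - (14 + 60)) = 9*(-1 - 1*74) = 9*(-1 - 74) = 9*(-75) = -675)
((66 - 29) + y(c))² = ((66 - 29) - 675)² = (37 - 675)² = (-638)² = 407044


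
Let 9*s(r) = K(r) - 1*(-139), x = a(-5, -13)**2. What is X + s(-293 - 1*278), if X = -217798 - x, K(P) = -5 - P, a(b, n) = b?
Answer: -653234/3 ≈ -2.1774e+5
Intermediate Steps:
x = 25 (x = (-5)**2 = 25)
s(r) = 134/9 - r/9 (s(r) = ((-5 - r) - 1*(-139))/9 = ((-5 - r) + 139)/9 = (134 - r)/9 = 134/9 - r/9)
X = -217823 (X = -217798 - 1*25 = -217798 - 25 = -217823)
X + s(-293 - 1*278) = -217823 + (134/9 - (-293 - 1*278)/9) = -217823 + (134/9 - (-293 - 278)/9) = -217823 + (134/9 - 1/9*(-571)) = -217823 + (134/9 + 571/9) = -217823 + 235/3 = -653234/3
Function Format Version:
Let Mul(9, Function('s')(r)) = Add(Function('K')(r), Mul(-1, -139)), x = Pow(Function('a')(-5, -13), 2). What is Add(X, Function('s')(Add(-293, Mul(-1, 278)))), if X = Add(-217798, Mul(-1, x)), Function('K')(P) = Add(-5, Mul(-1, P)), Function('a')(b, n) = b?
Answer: Rational(-653234, 3) ≈ -2.1774e+5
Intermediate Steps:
x = 25 (x = Pow(-5, 2) = 25)
Function('s')(r) = Add(Rational(134, 9), Mul(Rational(-1, 9), r)) (Function('s')(r) = Mul(Rational(1, 9), Add(Add(-5, Mul(-1, r)), Mul(-1, -139))) = Mul(Rational(1, 9), Add(Add(-5, Mul(-1, r)), 139)) = Mul(Rational(1, 9), Add(134, Mul(-1, r))) = Add(Rational(134, 9), Mul(Rational(-1, 9), r)))
X = -217823 (X = Add(-217798, Mul(-1, 25)) = Add(-217798, -25) = -217823)
Add(X, Function('s')(Add(-293, Mul(-1, 278)))) = Add(-217823, Add(Rational(134, 9), Mul(Rational(-1, 9), Add(-293, Mul(-1, 278))))) = Add(-217823, Add(Rational(134, 9), Mul(Rational(-1, 9), Add(-293, -278)))) = Add(-217823, Add(Rational(134, 9), Mul(Rational(-1, 9), -571))) = Add(-217823, Add(Rational(134, 9), Rational(571, 9))) = Add(-217823, Rational(235, 3)) = Rational(-653234, 3)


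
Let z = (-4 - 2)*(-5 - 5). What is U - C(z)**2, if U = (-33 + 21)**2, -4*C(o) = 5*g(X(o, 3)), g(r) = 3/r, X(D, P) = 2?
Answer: 8991/64 ≈ 140.48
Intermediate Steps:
z = 60 (z = -6*(-10) = 60)
C(o) = -15/8 (C(o) = -5*3/2/4 = -5*3*(1/2)/4 = -5*3/(4*2) = -1/4*15/2 = -15/8)
U = 144 (U = (-12)**2 = 144)
U - C(z)**2 = 144 - (-15/8)**2 = 144 - 1*225/64 = 144 - 225/64 = 8991/64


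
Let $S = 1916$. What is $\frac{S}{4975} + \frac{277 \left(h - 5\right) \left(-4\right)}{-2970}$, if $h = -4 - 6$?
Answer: $- \frac{2566466}{492525} \approx -5.2108$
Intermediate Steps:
$h = -10$ ($h = -4 - 6 = -10$)
$\frac{S}{4975} + \frac{277 \left(h - 5\right) \left(-4\right)}{-2970} = \frac{1916}{4975} + \frac{277 \left(-10 - 5\right) \left(-4\right)}{-2970} = 1916 \cdot \frac{1}{4975} + 277 \left(\left(-15\right) \left(-4\right)\right) \left(- \frac{1}{2970}\right) = \frac{1916}{4975} + 277 \cdot 60 \left(- \frac{1}{2970}\right) = \frac{1916}{4975} + 16620 \left(- \frac{1}{2970}\right) = \frac{1916}{4975} - \frac{554}{99} = - \frac{2566466}{492525}$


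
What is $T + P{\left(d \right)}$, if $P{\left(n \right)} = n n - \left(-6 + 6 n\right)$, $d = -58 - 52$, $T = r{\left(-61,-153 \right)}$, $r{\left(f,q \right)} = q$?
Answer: $12613$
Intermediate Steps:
$T = -153$
$d = -110$ ($d = -58 - 52 = -110$)
$P{\left(n \right)} = 6 + n^{2} - 6 n$ ($P{\left(n \right)} = n^{2} - \left(-6 + 6 n\right) = 6 + n^{2} - 6 n$)
$T + P{\left(d \right)} = -153 + \left(6 + \left(-110\right)^{2} - -660\right) = -153 + \left(6 + 12100 + 660\right) = -153 + 12766 = 12613$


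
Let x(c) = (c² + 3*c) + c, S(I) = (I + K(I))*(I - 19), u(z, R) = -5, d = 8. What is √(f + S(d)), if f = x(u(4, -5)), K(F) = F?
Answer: 3*I*√19 ≈ 13.077*I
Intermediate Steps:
S(I) = 2*I*(-19 + I) (S(I) = (I + I)*(I - 19) = (2*I)*(-19 + I) = 2*I*(-19 + I))
x(c) = c² + 4*c
f = 5 (f = -5*(4 - 5) = -5*(-1) = 5)
√(f + S(d)) = √(5 + 2*8*(-19 + 8)) = √(5 + 2*8*(-11)) = √(5 - 176) = √(-171) = 3*I*√19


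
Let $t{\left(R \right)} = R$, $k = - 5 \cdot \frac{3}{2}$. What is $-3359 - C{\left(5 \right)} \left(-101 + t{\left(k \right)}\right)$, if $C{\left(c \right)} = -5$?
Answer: $- \frac{7803}{2} \approx -3901.5$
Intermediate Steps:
$k = - \frac{15}{2}$ ($k = - 5 \cdot 3 \cdot \frac{1}{2} = \left(-5\right) \frac{3}{2} = - \frac{15}{2} \approx -7.5$)
$-3359 - C{\left(5 \right)} \left(-101 + t{\left(k \right)}\right) = -3359 - - 5 \left(-101 - \frac{15}{2}\right) = -3359 - \left(-5\right) \left(- \frac{217}{2}\right) = -3359 - \frac{1085}{2} = - \frac{7803}{2}$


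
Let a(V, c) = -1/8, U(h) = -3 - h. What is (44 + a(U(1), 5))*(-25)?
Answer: -8775/8 ≈ -1096.9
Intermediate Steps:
a(V, c) = -⅛ (a(V, c) = -1*⅛ = -⅛)
(44 + a(U(1), 5))*(-25) = (44 - ⅛)*(-25) = (351/8)*(-25) = -8775/8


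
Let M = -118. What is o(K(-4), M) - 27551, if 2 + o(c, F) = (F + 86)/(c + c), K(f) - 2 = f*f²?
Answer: -854135/31 ≈ -27553.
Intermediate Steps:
K(f) = 2 + f³ (K(f) = 2 + f*f² = 2 + f³)
o(c, F) = -2 + (86 + F)/(2*c) (o(c, F) = -2 + (F + 86)/(c + c) = -2 + (86 + F)/((2*c)) = -2 + (86 + F)*(1/(2*c)) = -2 + (86 + F)/(2*c))
o(K(-4), M) - 27551 = (86 - 118 - 4*(2 + (-4)³))/(2*(2 + (-4)³)) - 27551 = (86 - 118 - 4*(2 - 64))/(2*(2 - 64)) - 27551 = (½)*(86 - 118 - 4*(-62))/(-62) - 27551 = (½)*(-1/62)*(86 - 118 + 248) - 27551 = (½)*(-1/62)*216 - 27551 = -54/31 - 27551 = -854135/31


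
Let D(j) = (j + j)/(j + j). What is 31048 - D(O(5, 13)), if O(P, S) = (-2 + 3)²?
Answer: 31047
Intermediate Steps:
O(P, S) = 1 (O(P, S) = 1² = 1)
D(j) = 1 (D(j) = (2*j)/((2*j)) = (2*j)*(1/(2*j)) = 1)
31048 - D(O(5, 13)) = 31048 - 1*1 = 31048 - 1 = 31047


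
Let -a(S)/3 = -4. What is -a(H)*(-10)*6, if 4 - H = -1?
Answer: 720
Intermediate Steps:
H = 5 (H = 4 - 1*(-1) = 4 + 1 = 5)
a(S) = 12 (a(S) = -3*(-4) = 12)
-a(H)*(-10)*6 = -12*(-10)*6 = -(-120)*6 = -1*(-720) = 720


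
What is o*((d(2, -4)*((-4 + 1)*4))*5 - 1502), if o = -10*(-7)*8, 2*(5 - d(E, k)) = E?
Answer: -975520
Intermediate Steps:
d(E, k) = 5 - E/2
o = 560 (o = 70*8 = 560)
o*((d(2, -4)*((-4 + 1)*4))*5 - 1502) = 560*(((5 - ½*2)*((-4 + 1)*4))*5 - 1502) = 560*(((5 - 1)*(-3*4))*5 - 1502) = 560*((4*(-12))*5 - 1502) = 560*(-48*5 - 1502) = 560*(-240 - 1502) = 560*(-1742) = -975520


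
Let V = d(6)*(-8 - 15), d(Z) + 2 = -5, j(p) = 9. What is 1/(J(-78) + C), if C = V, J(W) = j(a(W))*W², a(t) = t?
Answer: 1/54917 ≈ 1.8209e-5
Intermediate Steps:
d(Z) = -7 (d(Z) = -2 - 5 = -7)
J(W) = 9*W²
V = 161 (V = -7*(-8 - 15) = -7*(-23) = 161)
C = 161
1/(J(-78) + C) = 1/(9*(-78)² + 161) = 1/(9*6084 + 161) = 1/(54756 + 161) = 1/54917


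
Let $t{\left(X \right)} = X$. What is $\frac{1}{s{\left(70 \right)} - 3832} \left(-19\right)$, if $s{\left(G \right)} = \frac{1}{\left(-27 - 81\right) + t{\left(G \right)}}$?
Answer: $\frac{722}{145617} \approx 0.0049582$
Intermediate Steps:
$s{\left(G \right)} = \frac{1}{-108 + G}$ ($s{\left(G \right)} = \frac{1}{\left(-27 - 81\right) + G} = \frac{1}{-108 + G}$)
$\frac{1}{s{\left(70 \right)} - 3832} \left(-19\right) = \frac{1}{\frac{1}{-108 + 70} - 3832} \left(-19\right) = \frac{1}{\frac{1}{-38} - 3832} \left(-19\right) = \frac{1}{- \frac{1}{38} - 3832} \left(-19\right) = \frac{1}{- \frac{145617}{38}} \left(-19\right) = \left(- \frac{38}{145617}\right) \left(-19\right) = \frac{722}{145617}$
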